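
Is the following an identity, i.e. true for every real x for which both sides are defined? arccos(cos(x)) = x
No, this is NOT an identity.

Claim: arccos(cos(x)) = x.
Test a specific point where both sides are defined: x = -π/6.
LHS = arccos(cos(x)) ≈ 0.5236
RHS = x ≈ -0.5236
Since 0.5236 ≠ -0.5236, the equation fails at this point, so it cannot hold for every real x for which both sides are defined.
arccos only returns values in [0, π], so arccos(cos(x)) = x holds only for x in that interval, not for all real x.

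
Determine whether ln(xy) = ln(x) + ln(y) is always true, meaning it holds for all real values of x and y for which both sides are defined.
Yes, this is an identity.

Claim: ln(xy) = ln(x) + ln(y).
Reasoning: Both sides are simultaneously defined only when x, y > 0. Write x = e^p, y = e^q (p = ln x, q = ln y). Then xy = e^p · e^q = e^(p+q), so ln(xy) = p + q = ln(x) + ln(y).
So the two sides agree for all real values of x and y for which both sides are defined.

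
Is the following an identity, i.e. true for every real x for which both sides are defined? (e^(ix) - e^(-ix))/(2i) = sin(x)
Claim: (e^(ix) - e^(-ix))/(2i) = sin(x).
Reasoning: By Euler's formula e^(ix) = cos(x) + i·sin(x) and e^(-ix) = cos(x) - i·sin(x). Subtracting cancels the cosine terms: e^(ix) - e^(-ix) = 2i·sin(x); divide by 2i.
So the two sides agree for every real x for which both sides are defined.

Conclusion: Yes, this is an identity.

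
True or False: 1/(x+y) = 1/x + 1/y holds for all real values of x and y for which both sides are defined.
False.

Claim: 1/(x+y) = 1/x + 1/y.
Test a specific point where both sides are defined: x = 3/2, y = -1.
LHS = 1/(x+y) ≈ 2.0000
RHS = 1/x + 1/y ≈ -0.3333
Since 2.0000 ≠ -0.3333, the equation fails at this point, so it cannot hold for all real values of x and y for which both sides are defined.
1/x + 1/y = (x+y)/(xy), which is not 1/(x+y).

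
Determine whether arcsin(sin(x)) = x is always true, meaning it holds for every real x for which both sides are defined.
No, this is NOT an identity.

Claim: arcsin(sin(x)) = x.
Test a specific point where both sides are defined: x = 3π/4.
LHS = arcsin(sin(x)) ≈ 0.7854
RHS = x ≈ 2.3562
Since 0.7854 ≠ 2.3562, the equation fails at this point, so it cannot hold for every real x for which both sides are defined.
arcsin only returns values in [-π/2, π/2], so arcsin(sin(x)) = x holds only for x in that interval, not for all real x.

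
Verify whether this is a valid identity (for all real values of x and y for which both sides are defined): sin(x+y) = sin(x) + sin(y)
Claim: sin(x+y) = sin(x) + sin(y).
Test a specific point where both sides are defined: x = π/4, y = -π/2.
LHS = sin(x+y) ≈ -0.7071
RHS = sin(x) + sin(y) ≈ -0.2929
Since -0.7071 ≠ -0.2929, the equation fails at this point, so it cannot hold for all real values of x and y for which both sides are defined.
The correct expansion is sin(x+y) = sin(x)cos(y) + cos(x)sin(y); sine is not additive.

Conclusion: No, this is NOT an identity.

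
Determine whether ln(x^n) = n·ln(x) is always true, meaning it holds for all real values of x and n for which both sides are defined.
Yes, this is an identity.

Claim: ln(x^n) = n·ln(x).
Reasoning: The right side requires x > 0. For x > 0, x^n = (e^(ln x))^n = e^(n·ln x), so taking ln of both sides gives ln(x^n) = n·ln(x).
So the two sides agree for all real values of x and n for which both sides are defined.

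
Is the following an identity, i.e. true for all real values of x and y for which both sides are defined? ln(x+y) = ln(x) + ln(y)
Claim: ln(x+y) = ln(x) + ln(y).
Test a specific point where both sides are defined: x = 1, y = 3/2.
LHS = ln(x+y) ≈ 0.9163
RHS = ln(x) + ln(y) ≈ 0.4055
Since 0.9163 ≠ 0.4055, the equation fails at this point, so it cannot hold for all real values of x and y for which both sides are defined.
ln(x) + ln(y) = ln(xy), not ln(x+y).

Conclusion: No, this is NOT an identity.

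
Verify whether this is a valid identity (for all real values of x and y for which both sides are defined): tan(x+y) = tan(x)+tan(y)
No, this is NOT an identity.

Claim: tan(x+y) = tan(x)+tan(y).
Test a specific point where both sides are defined: x = -π/6, y = π/4.
LHS = tan(x+y) ≈ 0.2679
RHS = tan(x)+tan(y) ≈ 0.4226
Since 0.2679 ≠ 0.4226, the equation fails at this point, so it cannot hold for all real values of x and y for which both sides are defined.
The correct formula is tan(x+y) = (tan(x) + tan(y))/(1 - tan(x)tan(y)).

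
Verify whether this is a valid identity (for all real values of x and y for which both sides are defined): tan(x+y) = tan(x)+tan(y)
Claim: tan(x+y) = tan(x)+tan(y).
Test a specific point where both sides are defined: x = π/3, y = 3π/4.
LHS = tan(x+y) ≈ 0.2679
RHS = tan(x)+tan(y) ≈ 0.7321
Since 0.2679 ≠ 0.7321, the equation fails at this point, so it cannot hold for all real values of x and y for which both sides are defined.
The correct formula is tan(x+y) = (tan(x) + tan(y))/(1 - tan(x)tan(y)).

Conclusion: No, this is NOT an identity.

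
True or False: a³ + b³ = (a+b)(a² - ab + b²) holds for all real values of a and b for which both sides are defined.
Claim: a³ + b³ = (a+b)(a² - ab + b²).
Reasoning: Expand the right side: (a+b)(a² - ab + b²) = a³ - a²b + ab² + a²b - ab² + b³ = a³ + b³ (the middle terms cancel in pairs).
So the two sides agree for all real values of a and b for which both sides are defined.

Conclusion: True.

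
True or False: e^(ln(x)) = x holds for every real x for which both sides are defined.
True.

Claim: e^(ln(x)) = x.
Reasoning: For x > 0, ln(x) is by definition the exponent p such that e^p = x. Raising e to that exponent therefore returns x: e^(ln x) = x.
So the two sides agree for every real x for which both sides are defined.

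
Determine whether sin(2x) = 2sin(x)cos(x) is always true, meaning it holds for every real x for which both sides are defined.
Claim: sin(2x) = 2sin(x)cos(x).
Reasoning: Put y = x in the addition formula sin(x+y) = sin(x)cos(y) + cos(x)sin(y): sin(2x) = sin(x)cos(x) + cos(x)sin(x) = 2sin(x)cos(x).
So the two sides agree for every real x for which both sides are defined.

Conclusion: Yes, this is an identity.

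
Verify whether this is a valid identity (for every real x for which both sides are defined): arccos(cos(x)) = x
No, this is NOT an identity.

Claim: arccos(cos(x)) = x.
Test a specific point where both sides are defined: x = -π/6.
LHS = arccos(cos(x)) ≈ 0.5236
RHS = x ≈ -0.5236
Since 0.5236 ≠ -0.5236, the equation fails at this point, so it cannot hold for every real x for which both sides are defined.
arccos only returns values in [0, π], so arccos(cos(x)) = x holds only for x in that interval, not for all real x.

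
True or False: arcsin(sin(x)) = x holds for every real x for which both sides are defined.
False.

Claim: arcsin(sin(x)) = x.
Test a specific point where both sides are defined: x = π.
LHS = arcsin(sin(x)) ≈ 0.0000
RHS = x ≈ 3.1416
Since 0.0000 ≠ 3.1416, the equation fails at this point, so it cannot hold for every real x for which both sides are defined.
arcsin only returns values in [-π/2, π/2], so arcsin(sin(x)) = x holds only for x in that interval, not for all real x.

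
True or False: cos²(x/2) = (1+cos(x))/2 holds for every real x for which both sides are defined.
Claim: cos²(x/2) = (1+cos(x))/2.
Reasoning: Use cos(2θ) = 2cos²θ - 1 with θ = x/2: cos(x) = 2cos²(x/2) - 1. Solving for cos²(x/2) gives (1 + cos(x))/2.
So the two sides agree for every real x for which both sides are defined.

Conclusion: True.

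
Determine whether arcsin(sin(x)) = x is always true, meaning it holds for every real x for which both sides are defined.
Claim: arcsin(sin(x)) = x.
Test a specific point where both sides are defined: x = 3π/4.
LHS = arcsin(sin(x)) ≈ 0.7854
RHS = x ≈ 2.3562
Since 0.7854 ≠ 2.3562, the equation fails at this point, so it cannot hold for every real x for which both sides are defined.
arcsin only returns values in [-π/2, π/2], so arcsin(sin(x)) = x holds only for x in that interval, not for all real x.

Conclusion: No, this is NOT an identity.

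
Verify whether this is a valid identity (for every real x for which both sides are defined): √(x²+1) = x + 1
No, this is NOT an identity.

Claim: √(x²+1) = x + 1.
Test a specific point where both sides are defined: x = -1.
LHS = √(x²+1) ≈ 1.4142
RHS = x + 1 ≈ 0.0000
Since 1.4142 ≠ 0.0000, the equation fails at this point, so it cannot hold for every real x for which both sides are defined.
(x+1)² = x² + 2x + 1 ≠ x² + 1 unless x = 0.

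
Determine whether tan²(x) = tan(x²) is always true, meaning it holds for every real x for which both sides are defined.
Claim: tan²(x) = tan(x²).
Test a specific point where both sides are defined: x = 2π/3.
LHS = tan²(x) ≈ 3.0000
RHS = tan(x²) ≈ 2.9590
Since 3.0000 ≠ 2.9590, the equation fails at this point, so it cannot hold for every real x for which both sides are defined.
tan²(x) means (tan x)², squaring the output; tan(x²) squares the input. These are different functions.

Conclusion: No, this is NOT an identity.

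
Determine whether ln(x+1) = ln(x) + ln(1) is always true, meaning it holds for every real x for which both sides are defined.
No, this is NOT an identity.

Claim: ln(x+1) = ln(x) + ln(1).
Test a specific point where both sides are defined: x = 4.
LHS = ln(x+1) ≈ 1.6094
RHS = ln(x) + ln(1) ≈ 1.3863
Since 1.6094 ≠ 1.3863, the equation fails at this point, so it cannot hold for every real x for which both sides are defined.
ln(1) = 0, so the right side is just ln(x), which differs from ln(x+1).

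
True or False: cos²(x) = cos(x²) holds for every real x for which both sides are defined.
Claim: cos²(x) = cos(x²).
Test a specific point where both sides are defined: x = -π/3.
LHS = cos²(x) ≈ 0.2500
RHS = cos(x²) ≈ 0.4566
Since 0.2500 ≠ 0.4566, the equation fails at this point, so it cannot hold for every real x for which both sides are defined.
cos²(x) means (cos x)², squaring the output; cos(x²) squares the input. These are different functions.

Conclusion: False.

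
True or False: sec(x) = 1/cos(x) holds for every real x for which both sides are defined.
True.

Claim: sec(x) = 1/cos(x).
Reasoning: sec(x) is by definition the reciprocal of cos(x), wherever cos(x) ≠ 0.
So the two sides agree for every real x for which both sides are defined.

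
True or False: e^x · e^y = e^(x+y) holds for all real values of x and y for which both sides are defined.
True.

Claim: e^x · e^y = e^(x+y).
Reasoning: This is the law of exponents for a common base: multiplying powers adds exponents. E.g. from the series, (Σ x^j/j!)(Σ y^k/k!) = Σ_m (Σ_{j+k=m} x^j y^k/(j!k!)) = Σ_m (x+y)^m/m! by the binomial theorem.
So the two sides agree for all real values of x and y for which both sides are defined.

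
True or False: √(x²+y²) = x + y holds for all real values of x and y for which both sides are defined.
Claim: √(x²+y²) = x + y.
Test a specific point where both sides are defined: x = -1, y = -2.
LHS = √(x²+y²) ≈ 2.2361
RHS = x + y ≈ -3.0000
Since 2.2361 ≠ -3.0000, the equation fails at this point, so it cannot hold for all real values of x and y for which both sides are defined.
(x+y)² = x² + 2xy + y², not x² + y², so the square root does not split this way.

Conclusion: False.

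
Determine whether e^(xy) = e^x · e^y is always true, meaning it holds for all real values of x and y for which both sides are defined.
No, this is NOT an identity.

Claim: e^(xy) = e^x · e^y.
Test a specific point where both sides are defined: x = -2, y = 3.
LHS = e^(xy) ≈ 0.0025
RHS = e^x · e^y ≈ 2.7183
Since 0.0025 ≠ 2.7183, the equation fails at this point, so it cannot hold for all real values of x and y for which both sides are defined.
e^x · e^y = e^(x+y), not e^(xy).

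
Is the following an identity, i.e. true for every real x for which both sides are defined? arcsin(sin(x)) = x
No, this is NOT an identity.

Claim: arcsin(sin(x)) = x.
Test a specific point where both sides are defined: x = 3π/4.
LHS = arcsin(sin(x)) ≈ 0.7854
RHS = x ≈ 2.3562
Since 0.7854 ≠ 2.3562, the equation fails at this point, so it cannot hold for every real x for which both sides are defined.
arcsin only returns values in [-π/2, π/2], so arcsin(sin(x)) = x holds only for x in that interval, not for all real x.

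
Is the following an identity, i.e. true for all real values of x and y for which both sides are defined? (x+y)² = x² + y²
Claim: (x+y)² = x² + y².
Test a specific point where both sides are defined: x = 5, y = 3/2.
LHS = (x+y)² ≈ 42.2500
RHS = x² + y² ≈ 27.2500
Since 42.2500 ≠ 27.2500, the equation fails at this point, so it cannot hold for all real values of x and y for which both sides are defined.
The correct expansion is (x+y)² = x² + 2xy + y²; the cross term 2xy is missing.

Conclusion: No, this is NOT an identity.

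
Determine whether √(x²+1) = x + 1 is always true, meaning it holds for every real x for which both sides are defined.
No, this is NOT an identity.

Claim: √(x²+1) = x + 1.
Test a specific point where both sides are defined: x = 1/2.
LHS = √(x²+1) ≈ 1.1180
RHS = x + 1 ≈ 1.5000
Since 1.1180 ≠ 1.5000, the equation fails at this point, so it cannot hold for every real x for which both sides are defined.
(x+1)² = x² + 2x + 1 ≠ x² + 1 unless x = 0.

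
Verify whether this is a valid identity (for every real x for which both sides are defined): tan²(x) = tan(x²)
Claim: tan²(x) = tan(x²).
Test a specific point where both sides are defined: x = 3π/4.
LHS = tan²(x) ≈ 1.0000
RHS = tan(x²) ≈ -0.8977
Since 1.0000 ≠ -0.8977, the equation fails at this point, so it cannot hold for every real x for which both sides are defined.
tan²(x) means (tan x)², squaring the output; tan(x²) squares the input. These are different functions.

Conclusion: No, this is NOT an identity.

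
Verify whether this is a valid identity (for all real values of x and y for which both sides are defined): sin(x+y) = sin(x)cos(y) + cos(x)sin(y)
Yes, this is an identity.

Claim: sin(x+y) = sin(x)cos(y) + cos(x)sin(y).
Reasoning: By Euler's formula e^(i(x+y)) = e^(ix)·e^(iy) = (cos x + i·sin x)(cos y + i·sin y). The imaginary part of the left side is sin(x+y); the imaginary part of the product is sin(x)cos(y) + cos(x)sin(y).
So the two sides agree for all real values of x and y for which both sides are defined.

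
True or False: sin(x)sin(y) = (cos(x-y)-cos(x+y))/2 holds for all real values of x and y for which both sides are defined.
Claim: sin(x)sin(y) = (cos(x-y)-cos(x+y))/2.
Reasoning: cos(x-y) = cos(x)cos(y) + sin(x)sin(y) and cos(x+y) = cos(x)cos(y) - sin(x)sin(y). Subtracting, cos(x-y) - cos(x+y) = 2sin(x)sin(y); divide by 2.
So the two sides agree for all real values of x and y for which both sides are defined.

Conclusion: True.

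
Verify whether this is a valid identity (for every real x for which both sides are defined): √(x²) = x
Claim: √(x²) = x.
Test a specific point where both sides are defined: x = -1.
LHS = √(x²) ≈ 1.0000
RHS = x ≈ -1.0000
Since 1.0000 ≠ -1.0000, the equation fails at this point, so it cannot hold for every real x for which both sides are defined.
√(x²) = |x|, which differs from x whenever x < 0 (both sides are defined for every real x).

Conclusion: No, this is NOT an identity.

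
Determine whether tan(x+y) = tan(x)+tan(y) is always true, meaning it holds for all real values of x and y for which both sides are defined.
Claim: tan(x+y) = tan(x)+tan(y).
Test a specific point where both sides are defined: x = π/4, y = π/6.
LHS = tan(x+y) ≈ 3.7321
RHS = tan(x)+tan(y) ≈ 1.5774
Since 3.7321 ≠ 1.5774, the equation fails at this point, so it cannot hold for all real values of x and y for which both sides are defined.
The correct formula is tan(x+y) = (tan(x) + tan(y))/(1 - tan(x)tan(y)).

Conclusion: No, this is NOT an identity.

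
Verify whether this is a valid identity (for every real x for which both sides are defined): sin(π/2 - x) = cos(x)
Claim: sin(π/2 - x) = cos(x).
Reasoning: Use sin(u - v) = sin(u)cos(v) - cos(u)sin(v) with u = π/2, v = x: sin(π/2)cos(x) - cos(π/2)sin(x) = 1·cos(x) - 0·sin(x) = cos(x).
So the two sides agree for every real x for which both sides are defined.

Conclusion: Yes, this is an identity.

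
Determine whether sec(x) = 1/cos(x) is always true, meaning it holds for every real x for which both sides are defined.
Claim: sec(x) = 1/cos(x).
Reasoning: sec(x) is by definition the reciprocal of cos(x), wherever cos(x) ≠ 0.
So the two sides agree for every real x for which both sides are defined.

Conclusion: Yes, this is an identity.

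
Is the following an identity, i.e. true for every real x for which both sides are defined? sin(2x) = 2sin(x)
Claim: sin(2x) = 2sin(x).
Test a specific point where both sides are defined: x = -π/4.
LHS = sin(2x) ≈ -1.0000
RHS = 2sin(x) ≈ -1.4142
Since -1.0000 ≠ -1.4142, the equation fails at this point, so it cannot hold for every real x for which both sides are defined.
The correct double-angle formula is sin(2x) = 2sin(x)cos(x).

Conclusion: No, this is NOT an identity.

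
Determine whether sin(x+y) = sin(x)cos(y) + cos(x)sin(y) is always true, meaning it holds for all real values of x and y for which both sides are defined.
Yes, this is an identity.

Claim: sin(x+y) = sin(x)cos(y) + cos(x)sin(y).
Reasoning: By Euler's formula e^(i(x+y)) = e^(ix)·e^(iy) = (cos x + i·sin x)(cos y + i·sin y). The imaginary part of the left side is sin(x+y); the imaginary part of the product is sin(x)cos(y) + cos(x)sin(y).
So the two sides agree for all real values of x and y for which both sides are defined.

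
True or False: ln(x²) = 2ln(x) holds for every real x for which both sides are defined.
Claim: ln(x²) = 2ln(x).
Reasoning: The right side requires x > 0. For x > 0, x² = (e^(ln x))² = e^(2ln x), so ln(x²) = 2ln(x). (For x < 0 the right side is undefined, so those values are outside the claim.)
So the two sides agree for every real x for which both sides are defined.

Conclusion: True.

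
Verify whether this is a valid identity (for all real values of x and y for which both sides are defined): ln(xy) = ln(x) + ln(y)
Yes, this is an identity.

Claim: ln(xy) = ln(x) + ln(y).
Reasoning: Both sides are simultaneously defined only when x, y > 0. Write x = e^p, y = e^q (p = ln x, q = ln y). Then xy = e^p · e^q = e^(p+q), so ln(xy) = p + q = ln(x) + ln(y).
So the two sides agree for all real values of x and y for which both sides are defined.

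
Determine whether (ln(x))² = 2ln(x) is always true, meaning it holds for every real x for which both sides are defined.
Claim: (ln(x))² = 2ln(x).
Test a specific point where both sides are defined: x = 3/2.
LHS = (ln(x))² ≈ 0.1644
RHS = 2ln(x) ≈ 0.8109
Since 0.1644 ≠ 0.8109, the equation fails at this point, so it cannot hold for every real x for which both sides are defined.
2ln(x) equals ln(x²), which is not the same as (ln x)².

Conclusion: No, this is NOT an identity.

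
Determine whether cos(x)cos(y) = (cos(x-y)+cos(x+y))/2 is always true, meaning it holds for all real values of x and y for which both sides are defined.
Claim: cos(x)cos(y) = (cos(x-y)+cos(x+y))/2.
Reasoning: cos(x-y) = cos(x)cos(y) + sin(x)sin(y) and cos(x+y) = cos(x)cos(y) - sin(x)sin(y). Adding, cos(x-y) + cos(x+y) = 2cos(x)cos(y); divide by 2.
So the two sides agree for all real values of x and y for which both sides are defined.

Conclusion: Yes, this is an identity.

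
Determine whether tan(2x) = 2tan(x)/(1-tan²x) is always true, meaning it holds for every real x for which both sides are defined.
Claim: tan(2x) = 2tan(x)/(1-tan²x).
Reasoning: tan(2x) = sin(2x)/cos(2x) = 2sin(x)cos(x) / (cos²x - sin²x). Divide numerator and denominator by cos²x: 2tan(x) / (1 - tan²x).
So the two sides agree for every real x for which both sides are defined.

Conclusion: Yes, this is an identity.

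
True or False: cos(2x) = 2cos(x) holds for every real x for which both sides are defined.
Claim: cos(2x) = 2cos(x).
Test a specific point where both sides are defined: x = 2π/3.
LHS = cos(2x) ≈ -0.5000
RHS = 2cos(x) ≈ -1.0000
Since -0.5000 ≠ -1.0000, the equation fails at this point, so it cannot hold for every real x for which both sides are defined.
The correct double-angle formula is cos(2x) = cos²x - sin²x.

Conclusion: False.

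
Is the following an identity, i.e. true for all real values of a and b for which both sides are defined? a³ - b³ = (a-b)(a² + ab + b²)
Claim: a³ - b³ = (a-b)(a² + ab + b²).
Reasoning: Expand the right side: (a-b)(a² + ab + b²) = a³ + a²b + ab² - a²b - ab² - b³ = a³ - b³ (the middle terms cancel in pairs).
So the two sides agree for all real values of a and b for which both sides are defined.

Conclusion: Yes, this is an identity.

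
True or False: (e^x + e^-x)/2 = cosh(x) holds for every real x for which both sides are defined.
True.

Claim: (e^x + e^-x)/2 = cosh(x).
Reasoning: This is exactly the definition of the hyperbolic cosine: cosh(x) := (e^x + e^-x)/2.
So the two sides agree for every real x for which both sides are defined.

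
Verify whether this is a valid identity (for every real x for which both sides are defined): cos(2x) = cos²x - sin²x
Yes, this is an identity.

Claim: cos(2x) = cos²x - sin²x.
Reasoning: Put y = x in the addition formula cos(x+y) = cos(x)cos(y) - sin(x)sin(y): cos(2x) = cos²x - sin²x.
So the two sides agree for every real x for which both sides are defined.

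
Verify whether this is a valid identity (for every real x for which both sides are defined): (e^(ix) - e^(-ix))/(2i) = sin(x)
Claim: (e^(ix) - e^(-ix))/(2i) = sin(x).
Reasoning: By Euler's formula e^(ix) = cos(x) + i·sin(x) and e^(-ix) = cos(x) - i·sin(x). Subtracting cancels the cosine terms: e^(ix) - e^(-ix) = 2i·sin(x); divide by 2i.
So the two sides agree for every real x for which both sides are defined.

Conclusion: Yes, this is an identity.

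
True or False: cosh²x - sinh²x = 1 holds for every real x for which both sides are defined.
Claim: cosh²x - sinh²x = 1.
Reasoning: With cosh(x) = (e^x + e^-x)/2 and sinh(x) = (e^x - e^-x)/2: cosh²x = (e^(2x) + 2 + e^(-2x))/4 and sinh²x = (e^(2x) - 2 + e^(-2x))/4. Subtracting leaves 4/4 = 1.
So the two sides agree for every real x for which both sides are defined.

Conclusion: True.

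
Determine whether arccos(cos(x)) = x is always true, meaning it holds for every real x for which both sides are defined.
No, this is NOT an identity.

Claim: arccos(cos(x)) = x.
Test a specific point where both sides are defined: x = -π/4.
LHS = arccos(cos(x)) ≈ 0.7854
RHS = x ≈ -0.7854
Since 0.7854 ≠ -0.7854, the equation fails at this point, so it cannot hold for every real x for which both sides are defined.
arccos only returns values in [0, π], so arccos(cos(x)) = x holds only for x in that interval, not for all real x.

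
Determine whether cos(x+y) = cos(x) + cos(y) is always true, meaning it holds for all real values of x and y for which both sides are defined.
Claim: cos(x+y) = cos(x) + cos(y).
Test a specific point where both sides are defined: x = 3π/4, y = π/4.
LHS = cos(x+y) ≈ -1.0000
RHS = cos(x) + cos(y) ≈ 0.0000
Since -1.0000 ≠ 0.0000, the equation fails at this point, so it cannot hold for all real values of x and y for which both sides are defined.
The correct expansion is cos(x+y) = cos(x)cos(y) - sin(x)sin(y); cosine is not additive.

Conclusion: No, this is NOT an identity.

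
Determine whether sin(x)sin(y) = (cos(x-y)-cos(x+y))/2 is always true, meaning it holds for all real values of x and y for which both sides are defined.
Claim: sin(x)sin(y) = (cos(x-y)-cos(x+y))/2.
Reasoning: cos(x-y) = cos(x)cos(y) + sin(x)sin(y) and cos(x+y) = cos(x)cos(y) - sin(x)sin(y). Subtracting, cos(x-y) - cos(x+y) = 2sin(x)sin(y); divide by 2.
So the two sides agree for all real values of x and y for which both sides are defined.

Conclusion: Yes, this is an identity.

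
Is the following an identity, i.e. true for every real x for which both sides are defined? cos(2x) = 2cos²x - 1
Yes, this is an identity.

Claim: cos(2x) = 2cos²x - 1.
Reasoning: cos(2x) = cos²x - sin²x. Replace sin²x by 1 - cos²x: cos²x - (1 - cos²x) = 2cos²x - 1.
So the two sides agree for every real x for which both sides are defined.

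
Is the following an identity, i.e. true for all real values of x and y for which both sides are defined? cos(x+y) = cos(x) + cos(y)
No, this is NOT an identity.

Claim: cos(x+y) = cos(x) + cos(y).
Test a specific point where both sides are defined: x = π, y = 3π/4.
LHS = cos(x+y) ≈ 0.7071
RHS = cos(x) + cos(y) ≈ -1.7071
Since 0.7071 ≠ -1.7071, the equation fails at this point, so it cannot hold for all real values of x and y for which both sides are defined.
The correct expansion is cos(x+y) = cos(x)cos(y) - sin(x)sin(y); cosine is not additive.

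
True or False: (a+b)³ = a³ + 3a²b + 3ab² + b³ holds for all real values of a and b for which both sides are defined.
True.

Claim: (a+b)³ = a³ + 3a²b + 3ab² + b³.
Reasoning: (a+b)³ = (a+b)(a+b)² = (a+b)(a² + 2ab + b²) = a³ + 2a²b + ab² + a²b + 2ab² + b³ = a³ + 3a²b + 3ab² + b³.
So the two sides agree for all real values of a and b for which both sides are defined.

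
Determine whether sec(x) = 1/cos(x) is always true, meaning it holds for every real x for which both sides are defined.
Yes, this is an identity.

Claim: sec(x) = 1/cos(x).
Reasoning: sec(x) is by definition the reciprocal of cos(x), wherever cos(x) ≠ 0.
So the two sides agree for every real x for which both sides are defined.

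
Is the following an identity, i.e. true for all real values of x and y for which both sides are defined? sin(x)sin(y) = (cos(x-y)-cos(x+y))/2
Yes, this is an identity.

Claim: sin(x)sin(y) = (cos(x-y)-cos(x+y))/2.
Reasoning: cos(x-y) = cos(x)cos(y) + sin(x)sin(y) and cos(x+y) = cos(x)cos(y) - sin(x)sin(y). Subtracting, cos(x-y) - cos(x+y) = 2sin(x)sin(y); divide by 2.
So the two sides agree for all real values of x and y for which both sides are defined.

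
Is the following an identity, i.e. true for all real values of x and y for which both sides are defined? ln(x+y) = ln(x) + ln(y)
Claim: ln(x+y) = ln(x) + ln(y).
Test a specific point where both sides are defined: x = 2, y = 3.
LHS = ln(x+y) ≈ 1.6094
RHS = ln(x) + ln(y) ≈ 1.7918
Since 1.6094 ≠ 1.7918, the equation fails at this point, so it cannot hold for all real values of x and y for which both sides are defined.
ln(x) + ln(y) = ln(xy), not ln(x+y).

Conclusion: No, this is NOT an identity.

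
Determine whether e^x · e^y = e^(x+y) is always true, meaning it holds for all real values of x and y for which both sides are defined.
Claim: e^x · e^y = e^(x+y).
Reasoning: This is the law of exponents for a common base: multiplying powers adds exponents. E.g. from the series, (Σ x^j/j!)(Σ y^k/k!) = Σ_m (Σ_{j+k=m} x^j y^k/(j!k!)) = Σ_m (x+y)^m/m! by the binomial theorem.
So the two sides agree for all real values of x and y for which both sides are defined.

Conclusion: Yes, this is an identity.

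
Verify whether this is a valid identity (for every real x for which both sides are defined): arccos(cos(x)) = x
Claim: arccos(cos(x)) = x.
Test a specific point where both sides are defined: x = -π/2.
LHS = arccos(cos(x)) ≈ 1.5708
RHS = x ≈ -1.5708
Since 1.5708 ≠ -1.5708, the equation fails at this point, so it cannot hold for every real x for which both sides are defined.
arccos only returns values in [0, π], so arccos(cos(x)) = x holds only for x in that interval, not for all real x.

Conclusion: No, this is NOT an identity.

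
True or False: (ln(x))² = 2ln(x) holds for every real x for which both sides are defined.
False.

Claim: (ln(x))² = 2ln(x).
Test a specific point where both sides are defined: x = 2.
LHS = (ln(x))² ≈ 0.4805
RHS = 2ln(x) ≈ 1.3863
Since 0.4805 ≠ 1.3863, the equation fails at this point, so it cannot hold for every real x for which both sides are defined.
2ln(x) equals ln(x²), which is not the same as (ln x)².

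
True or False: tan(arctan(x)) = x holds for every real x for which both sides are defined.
True.

Claim: tan(arctan(x)) = x.
Reasoning: For every real x, arctan(x) is by definition the angle in (-π/2, π/2) whose tangent equals x. Taking the tangent of that angle returns x.
So the two sides agree for every real x for which both sides are defined.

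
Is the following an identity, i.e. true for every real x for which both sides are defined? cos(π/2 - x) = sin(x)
Claim: cos(π/2 - x) = sin(x).
Reasoning: Use cos(u - v) = cos(u)cos(v) + sin(u)sin(v) with u = π/2, v = x: cos(π/2)cos(x) + sin(π/2)sin(x) = 0·cos(x) + 1·sin(x) = sin(x).
So the two sides agree for every real x for which both sides are defined.

Conclusion: Yes, this is an identity.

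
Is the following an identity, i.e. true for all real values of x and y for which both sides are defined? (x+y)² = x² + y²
No, this is NOT an identity.

Claim: (x+y)² = x² + y².
Test a specific point where both sides are defined: x = 3/2, y = -3.
LHS = (x+y)² ≈ 2.2500
RHS = x² + y² ≈ 11.2500
Since 2.2500 ≠ 11.2500, the equation fails at this point, so it cannot hold for all real values of x and y for which both sides are defined.
The correct expansion is (x+y)² = x² + 2xy + y²; the cross term 2xy is missing.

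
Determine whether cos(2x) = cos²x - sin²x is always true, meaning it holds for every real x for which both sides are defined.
Yes, this is an identity.

Claim: cos(2x) = cos²x - sin²x.
Reasoning: Put y = x in the addition formula cos(x+y) = cos(x)cos(y) - sin(x)sin(y): cos(2x) = cos²x - sin²x.
So the two sides agree for every real x for which both sides are defined.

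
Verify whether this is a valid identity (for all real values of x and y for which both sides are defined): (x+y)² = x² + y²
Claim: (x+y)² = x² + y².
Test a specific point where both sides are defined: x = -2, y = 5.
LHS = (x+y)² ≈ 9.0000
RHS = x² + y² ≈ 29.0000
Since 9.0000 ≠ 29.0000, the equation fails at this point, so it cannot hold for all real values of x and y for which both sides are defined.
The correct expansion is (x+y)² = x² + 2xy + y²; the cross term 2xy is missing.

Conclusion: No, this is NOT an identity.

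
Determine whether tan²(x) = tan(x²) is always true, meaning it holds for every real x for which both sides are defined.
Claim: tan²(x) = tan(x²).
Test a specific point where both sides are defined: x = π/6.
LHS = tan²(x) ≈ 0.3333
RHS = tan(x²) ≈ 0.2812
Since 0.3333 ≠ 0.2812, the equation fails at this point, so it cannot hold for every real x for which both sides are defined.
tan²(x) means (tan x)², squaring the output; tan(x²) squares the input. These are different functions.

Conclusion: No, this is NOT an identity.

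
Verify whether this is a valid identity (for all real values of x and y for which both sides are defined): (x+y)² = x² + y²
No, this is NOT an identity.

Claim: (x+y)² = x² + y².
Test a specific point where both sides are defined: x = 1, y = -2.
LHS = (x+y)² ≈ 1.0000
RHS = x² + y² ≈ 5.0000
Since 1.0000 ≠ 5.0000, the equation fails at this point, so it cannot hold for all real values of x and y for which both sides are defined.
The correct expansion is (x+y)² = x² + 2xy + y²; the cross term 2xy is missing.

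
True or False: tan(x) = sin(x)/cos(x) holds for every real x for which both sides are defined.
Claim: tan(x) = sin(x)/cos(x).
Reasoning: For an angle x whose terminal point on the unit circle is (cos x, sin x), tan(x) is defined as the ratio (second coordinate)/(first coordinate) = sin(x)/cos(x), wherever cos(x) ≠ 0.
So the two sides agree for every real x for which both sides are defined.

Conclusion: True.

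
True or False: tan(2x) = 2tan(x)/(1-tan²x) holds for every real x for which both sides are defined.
Claim: tan(2x) = 2tan(x)/(1-tan²x).
Reasoning: tan(2x) = sin(2x)/cos(2x) = 2sin(x)cos(x) / (cos²x - sin²x). Divide numerator and denominator by cos²x: 2tan(x) / (1 - tan²x).
So the two sides agree for every real x for which both sides are defined.

Conclusion: True.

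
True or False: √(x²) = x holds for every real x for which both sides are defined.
False.

Claim: √(x²) = x.
Test a specific point where both sides are defined: x = -1.
LHS = √(x²) ≈ 1.0000
RHS = x ≈ -1.0000
Since 1.0000 ≠ -1.0000, the equation fails at this point, so it cannot hold for every real x for which both sides are defined.
√(x²) = |x|, which differs from x whenever x < 0 (both sides are defined for every real x).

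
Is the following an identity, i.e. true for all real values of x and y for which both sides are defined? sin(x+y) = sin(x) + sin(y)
No, this is NOT an identity.

Claim: sin(x+y) = sin(x) + sin(y).
Test a specific point where both sides are defined: x = π/4, y = 2π/3.
LHS = sin(x+y) ≈ 0.2588
RHS = sin(x) + sin(y) ≈ 1.5731
Since 0.2588 ≠ 1.5731, the equation fails at this point, so it cannot hold for all real values of x and y for which both sides are defined.
The correct expansion is sin(x+y) = sin(x)cos(y) + cos(x)sin(y); sine is not additive.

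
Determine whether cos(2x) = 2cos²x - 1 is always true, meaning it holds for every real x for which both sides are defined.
Yes, this is an identity.

Claim: cos(2x) = 2cos²x - 1.
Reasoning: cos(2x) = cos²x - sin²x. Replace sin²x by 1 - cos²x: cos²x - (1 - cos²x) = 2cos²x - 1.
So the two sides agree for every real x for which both sides are defined.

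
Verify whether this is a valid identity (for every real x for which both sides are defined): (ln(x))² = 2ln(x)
Claim: (ln(x))² = 2ln(x).
Test a specific point where both sides are defined: x = 2.
LHS = (ln(x))² ≈ 0.4805
RHS = 2ln(x) ≈ 1.3863
Since 0.4805 ≠ 1.3863, the equation fails at this point, so it cannot hold for every real x for which both sides are defined.
2ln(x) equals ln(x²), which is not the same as (ln x)².

Conclusion: No, this is NOT an identity.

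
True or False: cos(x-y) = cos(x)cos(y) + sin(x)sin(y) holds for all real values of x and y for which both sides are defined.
True.

Claim: cos(x-y) = cos(x)cos(y) + sin(x)sin(y).
Reasoning: Replace y by -y in cos(x+y) = cos(x)cos(y) - sin(x)sin(y) and use cos(-y) = cos(y), sin(-y) = -sin(y): cos(x-y) = cos(x)cos(y) + sin(x)sin(y).
So the two sides agree for all real values of x and y for which both sides are defined.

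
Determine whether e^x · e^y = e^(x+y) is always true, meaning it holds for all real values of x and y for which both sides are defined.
Yes, this is an identity.

Claim: e^x · e^y = e^(x+y).
Reasoning: This is the law of exponents for a common base: multiplying powers adds exponents. E.g. from the series, (Σ x^j/j!)(Σ y^k/k!) = Σ_m (Σ_{j+k=m} x^j y^k/(j!k!)) = Σ_m (x+y)^m/m! by the binomial theorem.
So the two sides agree for all real values of x and y for which both sides are defined.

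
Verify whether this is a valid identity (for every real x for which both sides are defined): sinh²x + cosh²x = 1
No, this is NOT an identity.

Claim: sinh²x + cosh²x = 1.
Test a specific point where both sides are defined: x = -1.
LHS = sinh²x + cosh²x ≈ 3.7622
RHS = 1 ≈ 1.0000
Since 3.7622 ≠ 1.0000, the equation fails at this point, so it cannot hold for every real x for which both sides are defined.
The correct hyperbolic identity is cosh²x - sinh²x = 1 (a difference); the sum sinh²x + cosh²x equals cosh(2x).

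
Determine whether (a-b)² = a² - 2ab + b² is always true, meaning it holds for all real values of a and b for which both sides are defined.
Yes, this is an identity.

Claim: (a-b)² = a² - 2ab + b².
Reasoning: Expand: (a-b)² = (a-b)(a-b) = a·a - a·b - b·a + b·b = a² - 2ab + b².
So the two sides agree for all real values of a and b for which both sides are defined.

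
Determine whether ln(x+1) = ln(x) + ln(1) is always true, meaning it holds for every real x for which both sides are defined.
Claim: ln(x+1) = ln(x) + ln(1).
Test a specific point where both sides are defined: x = 1/2.
LHS = ln(x+1) ≈ 0.4055
RHS = ln(x) + ln(1) ≈ -0.6931
Since 0.4055 ≠ -0.6931, the equation fails at this point, so it cannot hold for every real x for which both sides are defined.
ln(1) = 0, so the right side is just ln(x), which differs from ln(x+1).

Conclusion: No, this is NOT an identity.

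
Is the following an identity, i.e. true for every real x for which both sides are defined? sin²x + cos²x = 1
Yes, this is an identity.

Claim: sin²x + cos²x = 1.
Reasoning: The point (cos x, sin x) lies on the unit circle X² + Y² = 1, so cos²x + sin²x = 1 for every real x.
So the two sides agree for every real x for which both sides are defined.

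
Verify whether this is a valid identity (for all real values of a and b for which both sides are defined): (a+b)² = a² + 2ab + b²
Yes, this is an identity.

Claim: (a+b)² = a² + 2ab + b².
Reasoning: Expand: (a+b)² = (a+b)(a+b) = a·a + a·b + b·a + b·b = a² + 2ab + b².
So the two sides agree for all real values of a and b for which both sides are defined.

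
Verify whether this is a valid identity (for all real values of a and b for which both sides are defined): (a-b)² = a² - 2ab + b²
Claim: (a-b)² = a² - 2ab + b².
Reasoning: Expand: (a-b)² = (a-b)(a-b) = a·a - a·b - b·a + b·b = a² - 2ab + b².
So the two sides agree for all real values of a and b for which both sides are defined.

Conclusion: Yes, this is an identity.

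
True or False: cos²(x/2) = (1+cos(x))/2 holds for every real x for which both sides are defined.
Claim: cos²(x/2) = (1+cos(x))/2.
Reasoning: Use cos(2θ) = 2cos²θ - 1 with θ = x/2: cos(x) = 2cos²(x/2) - 1. Solving for cos²(x/2) gives (1 + cos(x))/2.
So the two sides agree for every real x for which both sides are defined.

Conclusion: True.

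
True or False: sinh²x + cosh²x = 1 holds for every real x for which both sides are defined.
False.

Claim: sinh²x + cosh²x = 1.
Test a specific point where both sides are defined: x = 3/2.
LHS = sinh²x + cosh²x ≈ 10.0677
RHS = 1 ≈ 1.0000
Since 10.0677 ≠ 1.0000, the equation fails at this point, so it cannot hold for every real x for which both sides are defined.
The correct hyperbolic identity is cosh²x - sinh²x = 1 (a difference); the sum sinh²x + cosh²x equals cosh(2x).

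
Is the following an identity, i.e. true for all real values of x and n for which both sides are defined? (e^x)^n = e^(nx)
Claim: (e^x)^n = e^(nx).
Reasoning: e^x is a positive real number, and for a positive base B and real exponent n, B^n = e^(n·ln B). With B = e^x, ln B = x, so (e^x)^n = e^(n·x).
So the two sides agree for all real values of x and n for which both sides are defined.

Conclusion: Yes, this is an identity.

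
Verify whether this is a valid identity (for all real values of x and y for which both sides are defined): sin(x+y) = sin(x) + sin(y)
Claim: sin(x+y) = sin(x) + sin(y).
Test a specific point where both sides are defined: x = 3π/4, y = π/4.
LHS = sin(x+y) ≈ 0.0000
RHS = sin(x) + sin(y) ≈ 1.4142
Since 0.0000 ≠ 1.4142, the equation fails at this point, so it cannot hold for all real values of x and y for which both sides are defined.
The correct expansion is sin(x+y) = sin(x)cos(y) + cos(x)sin(y); sine is not additive.

Conclusion: No, this is NOT an identity.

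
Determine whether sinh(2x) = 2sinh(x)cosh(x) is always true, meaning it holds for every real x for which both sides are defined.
Claim: sinh(2x) = 2sinh(x)cosh(x).
Reasoning: 2sinh(x)cosh(x) = 2 · (e^x - e^-x)/2 · (e^x + e^-x)/2 = (e^(2x) - e^(-2x))/2 = sinh(2x).
So the two sides agree for every real x for which both sides are defined.

Conclusion: Yes, this is an identity.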